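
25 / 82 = 0.30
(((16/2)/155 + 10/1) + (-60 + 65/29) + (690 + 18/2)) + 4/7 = 20510914/31465 = 651.86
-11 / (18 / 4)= -22/9 = -2.44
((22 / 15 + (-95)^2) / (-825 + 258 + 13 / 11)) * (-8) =1489367/11670 = 127.62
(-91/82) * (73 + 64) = -12467/82 = -152.04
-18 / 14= -9/7 = -1.29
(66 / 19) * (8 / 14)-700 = -92836/133 = -698.02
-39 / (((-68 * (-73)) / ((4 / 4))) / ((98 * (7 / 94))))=-13377/233308 = -0.06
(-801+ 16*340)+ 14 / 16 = 37119/8 = 4639.88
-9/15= -3/5 = -0.60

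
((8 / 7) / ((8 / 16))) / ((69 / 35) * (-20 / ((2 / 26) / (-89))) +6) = 8/159687 = 0.00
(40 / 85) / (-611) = -8/10387 = 0.00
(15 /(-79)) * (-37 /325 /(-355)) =-111/1822925 = 0.00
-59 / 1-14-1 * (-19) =-54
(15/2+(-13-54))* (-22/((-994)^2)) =187/141148 = 0.00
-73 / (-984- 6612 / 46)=0.06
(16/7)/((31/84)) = 192/31 = 6.19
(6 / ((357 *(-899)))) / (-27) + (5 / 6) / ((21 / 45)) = 10316029/5776974 = 1.79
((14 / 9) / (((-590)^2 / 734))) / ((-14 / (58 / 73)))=-10643/57175425 = 0.00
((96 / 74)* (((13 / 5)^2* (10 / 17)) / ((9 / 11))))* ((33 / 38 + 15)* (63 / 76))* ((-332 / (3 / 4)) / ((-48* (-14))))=-62027394/1135345 = -54.63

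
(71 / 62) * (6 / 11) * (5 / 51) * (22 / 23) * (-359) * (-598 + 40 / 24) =455998210/36363 = 12540.17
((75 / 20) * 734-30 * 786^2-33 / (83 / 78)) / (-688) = 71538891/2656 = 26934.82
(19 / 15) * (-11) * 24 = -1672/5 = -334.40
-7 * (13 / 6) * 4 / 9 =-182/27 = -6.74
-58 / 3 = -19.33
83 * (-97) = -8051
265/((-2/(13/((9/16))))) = -27560/9 = -3062.22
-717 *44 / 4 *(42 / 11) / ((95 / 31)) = -933534/95 = -9826.67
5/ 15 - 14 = -41/3 = -13.67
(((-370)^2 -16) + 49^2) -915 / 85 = 2367662/17 = 139274.24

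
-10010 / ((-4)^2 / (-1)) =5005/8 = 625.62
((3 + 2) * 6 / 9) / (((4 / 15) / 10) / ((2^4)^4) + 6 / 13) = 106496000/14745613 = 7.22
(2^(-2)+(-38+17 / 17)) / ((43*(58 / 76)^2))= -53067/36163 = -1.47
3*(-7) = -21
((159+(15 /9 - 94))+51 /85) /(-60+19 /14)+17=195229/12315 = 15.85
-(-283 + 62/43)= 12107/43 = 281.56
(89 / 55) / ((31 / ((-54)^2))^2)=756771984/52855 = 14317.89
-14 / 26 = -7/13 = -0.54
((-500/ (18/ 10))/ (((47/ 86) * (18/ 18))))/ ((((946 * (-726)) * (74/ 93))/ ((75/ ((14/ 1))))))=484375/97213578 = 0.00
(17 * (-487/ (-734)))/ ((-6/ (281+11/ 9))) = -5257165/9909 = -530.54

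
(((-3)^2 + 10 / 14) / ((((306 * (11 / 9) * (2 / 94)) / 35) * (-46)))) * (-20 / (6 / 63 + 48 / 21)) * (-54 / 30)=-17766/1265 = -14.04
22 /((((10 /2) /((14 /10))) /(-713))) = -109802/25 = -4392.08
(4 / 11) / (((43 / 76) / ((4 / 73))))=0.04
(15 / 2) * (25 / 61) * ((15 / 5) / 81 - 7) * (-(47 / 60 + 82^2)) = 474097225/3294 = 143927.51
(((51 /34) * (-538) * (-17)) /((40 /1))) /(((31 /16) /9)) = 246942/155 = 1593.17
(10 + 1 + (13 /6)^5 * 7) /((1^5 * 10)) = 2684587/77760 = 34.52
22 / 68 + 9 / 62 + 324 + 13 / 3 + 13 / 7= 3659405/11067 = 330.66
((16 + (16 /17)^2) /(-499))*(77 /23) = -375760/3316853 = -0.11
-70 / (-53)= 70/53 = 1.32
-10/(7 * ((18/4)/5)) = -1.59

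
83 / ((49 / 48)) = 81.31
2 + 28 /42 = 2.67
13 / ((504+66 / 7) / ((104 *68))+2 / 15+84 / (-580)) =212.75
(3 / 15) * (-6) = -6/5 = -1.20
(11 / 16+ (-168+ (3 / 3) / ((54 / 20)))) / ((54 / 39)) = -937547/7776 = -120.57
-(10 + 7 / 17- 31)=350/17 = 20.59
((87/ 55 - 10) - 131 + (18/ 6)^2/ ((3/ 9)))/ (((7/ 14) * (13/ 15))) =-37098/143 = -259.43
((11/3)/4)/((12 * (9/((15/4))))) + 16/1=27703/1728 = 16.03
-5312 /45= -118.04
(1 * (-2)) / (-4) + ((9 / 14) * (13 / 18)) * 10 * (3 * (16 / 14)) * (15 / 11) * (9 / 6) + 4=39951/1078 = 37.06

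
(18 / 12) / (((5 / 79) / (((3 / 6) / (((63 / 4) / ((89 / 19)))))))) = 7031/1995 = 3.52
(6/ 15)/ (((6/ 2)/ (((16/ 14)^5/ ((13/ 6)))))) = 131072/1092455 = 0.12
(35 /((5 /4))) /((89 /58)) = 1624/89 = 18.25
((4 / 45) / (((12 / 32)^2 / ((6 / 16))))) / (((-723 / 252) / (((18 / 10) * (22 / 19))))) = -19712/114475 = -0.17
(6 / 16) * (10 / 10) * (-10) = -15/4 = -3.75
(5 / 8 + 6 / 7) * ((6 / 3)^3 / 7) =83/49 = 1.69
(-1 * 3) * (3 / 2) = -4.50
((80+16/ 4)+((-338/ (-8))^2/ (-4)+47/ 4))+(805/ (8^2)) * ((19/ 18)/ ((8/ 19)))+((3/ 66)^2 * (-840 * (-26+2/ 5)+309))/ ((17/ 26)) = -430943057/1723392 = -250.06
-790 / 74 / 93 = -395/3441 = -0.11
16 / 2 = 8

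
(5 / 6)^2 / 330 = 5/2376 = 0.00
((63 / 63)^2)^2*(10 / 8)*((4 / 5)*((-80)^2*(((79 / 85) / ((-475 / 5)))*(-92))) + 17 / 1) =7469887/1292 = 5781.65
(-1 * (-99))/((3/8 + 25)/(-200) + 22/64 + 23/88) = 1742400/8417 = 207.01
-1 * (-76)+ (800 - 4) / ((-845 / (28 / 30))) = 952156/12675 = 75.12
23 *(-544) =-12512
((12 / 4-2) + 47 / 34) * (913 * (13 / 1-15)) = -73953/17 = -4350.18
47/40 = 1.18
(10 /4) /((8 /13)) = 65/16 = 4.06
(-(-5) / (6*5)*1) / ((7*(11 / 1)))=1/462 = 0.00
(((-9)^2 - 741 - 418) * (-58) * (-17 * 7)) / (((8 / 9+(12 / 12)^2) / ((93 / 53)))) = -366328116/53 = -6911851.25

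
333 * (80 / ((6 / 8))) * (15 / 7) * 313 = 166766400/7 = 23823771.43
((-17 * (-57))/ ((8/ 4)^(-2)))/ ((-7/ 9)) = -34884/7 = -4983.43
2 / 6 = 1/3 = 0.33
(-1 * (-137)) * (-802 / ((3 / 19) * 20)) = -1043803/30 = -34793.43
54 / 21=18/7 = 2.57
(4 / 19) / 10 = 0.02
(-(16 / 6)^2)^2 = 4096/81 = 50.57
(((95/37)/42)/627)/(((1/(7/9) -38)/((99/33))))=-5/627594 = 0.00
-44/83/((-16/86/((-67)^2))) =12790.95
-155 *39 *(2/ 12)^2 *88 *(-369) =5452590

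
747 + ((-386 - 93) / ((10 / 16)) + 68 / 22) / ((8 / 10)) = -4557/22 = -207.14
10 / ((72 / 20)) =25/9 = 2.78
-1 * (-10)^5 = 100000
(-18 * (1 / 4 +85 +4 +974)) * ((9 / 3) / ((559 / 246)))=-14124213/559 = -25266.93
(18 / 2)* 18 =162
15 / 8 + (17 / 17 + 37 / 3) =365/24 = 15.21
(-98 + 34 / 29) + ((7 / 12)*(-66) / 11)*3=-6225/58 = -107.33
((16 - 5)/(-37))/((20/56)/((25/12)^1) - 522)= 385/675768 = 0.00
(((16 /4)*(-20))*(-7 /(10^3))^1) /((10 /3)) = 21/125 = 0.17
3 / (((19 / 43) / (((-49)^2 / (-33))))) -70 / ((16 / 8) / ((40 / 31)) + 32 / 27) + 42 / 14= -22780576/44099 = -516.58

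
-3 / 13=-0.23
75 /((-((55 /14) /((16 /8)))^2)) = -2352/121 = -19.44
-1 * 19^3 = -6859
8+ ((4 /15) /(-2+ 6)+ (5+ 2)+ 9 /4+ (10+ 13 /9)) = 5177/180 = 28.76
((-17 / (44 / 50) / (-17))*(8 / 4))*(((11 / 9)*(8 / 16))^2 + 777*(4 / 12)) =2100925/3564 = 589.49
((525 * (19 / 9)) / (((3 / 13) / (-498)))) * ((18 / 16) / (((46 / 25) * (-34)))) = 269075625/6256 = 43010.81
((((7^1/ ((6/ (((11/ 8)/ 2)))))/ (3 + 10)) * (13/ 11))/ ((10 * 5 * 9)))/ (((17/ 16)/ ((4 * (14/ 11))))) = 98/126225 = 0.00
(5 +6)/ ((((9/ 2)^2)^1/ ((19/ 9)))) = 1.15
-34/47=-0.72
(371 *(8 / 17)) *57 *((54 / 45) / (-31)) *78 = -79174368/2635 = -30047.20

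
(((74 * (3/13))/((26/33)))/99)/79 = 37/13351 = 0.00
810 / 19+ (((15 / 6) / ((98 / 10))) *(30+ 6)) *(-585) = -4962060/931 = -5329.82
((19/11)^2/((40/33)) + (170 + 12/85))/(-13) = -1291067/97240 = -13.28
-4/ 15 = -0.27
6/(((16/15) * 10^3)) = 9/1600 = 0.01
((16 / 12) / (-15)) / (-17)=4/765 = 0.01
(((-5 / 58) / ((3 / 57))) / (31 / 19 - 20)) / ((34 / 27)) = 48735/688228 = 0.07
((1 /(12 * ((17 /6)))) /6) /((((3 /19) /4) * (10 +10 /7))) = 133/12240 = 0.01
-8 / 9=-0.89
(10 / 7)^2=100/49 = 2.04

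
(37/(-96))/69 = -37/6624 = -0.01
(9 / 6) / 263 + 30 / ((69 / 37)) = 194689/12098 = 16.09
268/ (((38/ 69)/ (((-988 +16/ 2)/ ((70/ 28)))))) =-3624432/19 = -190759.58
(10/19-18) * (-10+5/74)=122010/703 = 173.56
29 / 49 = 0.59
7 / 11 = 0.64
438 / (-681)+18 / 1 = 3940/227 = 17.36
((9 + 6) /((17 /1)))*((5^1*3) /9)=25/17 = 1.47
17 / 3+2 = 23/3 = 7.67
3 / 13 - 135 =-1752/13 = -134.77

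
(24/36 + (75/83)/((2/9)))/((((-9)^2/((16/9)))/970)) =18290320/181521 = 100.76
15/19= 0.79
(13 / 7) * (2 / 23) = 26/161 = 0.16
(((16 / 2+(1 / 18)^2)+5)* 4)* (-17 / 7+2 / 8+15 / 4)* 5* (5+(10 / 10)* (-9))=-926860/567 = -1634.67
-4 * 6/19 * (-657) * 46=725328/19 = 38175.16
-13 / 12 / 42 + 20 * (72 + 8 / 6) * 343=503066.64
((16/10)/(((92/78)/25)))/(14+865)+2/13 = 16858/87607 = 0.19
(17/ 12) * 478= 4063/6 = 677.17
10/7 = 1.43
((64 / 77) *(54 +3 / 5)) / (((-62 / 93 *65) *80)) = -18/1375 = -0.01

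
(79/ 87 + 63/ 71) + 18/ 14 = 133223/43239 = 3.08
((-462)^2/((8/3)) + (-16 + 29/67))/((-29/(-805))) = 297668875/134 = 2221409.51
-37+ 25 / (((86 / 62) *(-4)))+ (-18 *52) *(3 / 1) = -490115/172 = -2849.51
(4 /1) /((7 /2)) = 8/7 = 1.14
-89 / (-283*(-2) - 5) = -89/561 = -0.16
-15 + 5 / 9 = -130/9 = -14.44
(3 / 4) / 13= 3/52 = 0.06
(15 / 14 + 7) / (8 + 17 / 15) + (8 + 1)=18957/1918 = 9.88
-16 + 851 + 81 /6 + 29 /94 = 39894/47 = 848.81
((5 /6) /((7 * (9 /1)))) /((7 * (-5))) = -1/2646 = 0.00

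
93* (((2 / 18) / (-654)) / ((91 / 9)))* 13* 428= -8.69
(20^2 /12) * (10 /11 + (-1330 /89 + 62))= 4695800/2937 = 1598.84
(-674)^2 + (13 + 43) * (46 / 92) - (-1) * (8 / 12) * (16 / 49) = 66782720/147 = 454304.22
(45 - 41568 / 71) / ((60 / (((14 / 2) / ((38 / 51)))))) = -4566387/53960 = -84.63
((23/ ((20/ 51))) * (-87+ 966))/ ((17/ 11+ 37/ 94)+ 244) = 177687213/847670 = 209.62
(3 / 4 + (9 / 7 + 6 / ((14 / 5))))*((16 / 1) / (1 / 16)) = 7488/7 = 1069.71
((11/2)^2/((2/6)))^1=363/4 = 90.75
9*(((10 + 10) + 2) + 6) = 252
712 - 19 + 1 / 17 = 11782/17 = 693.06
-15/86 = -0.17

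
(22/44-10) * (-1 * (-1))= -9.50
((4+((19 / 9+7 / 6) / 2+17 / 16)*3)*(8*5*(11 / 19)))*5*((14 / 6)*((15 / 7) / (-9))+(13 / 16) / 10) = -21825265/32832 = -664.76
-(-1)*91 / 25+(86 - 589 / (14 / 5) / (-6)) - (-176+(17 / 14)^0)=629369/2100 = 299.70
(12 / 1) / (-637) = -0.02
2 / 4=1/2 = 0.50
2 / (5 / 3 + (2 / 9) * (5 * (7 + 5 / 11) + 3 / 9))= 594/2977 = 0.20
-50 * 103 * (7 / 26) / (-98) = 2575/182 = 14.15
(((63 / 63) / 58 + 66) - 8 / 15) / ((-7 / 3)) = -56971/2030 = -28.06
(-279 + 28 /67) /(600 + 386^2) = -18665/10022932 = 0.00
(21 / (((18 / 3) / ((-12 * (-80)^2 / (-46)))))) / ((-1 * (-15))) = 8960/23 = 389.57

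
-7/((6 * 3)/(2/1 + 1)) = -7/6 = -1.17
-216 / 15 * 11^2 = -8712/5 = -1742.40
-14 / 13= -1.08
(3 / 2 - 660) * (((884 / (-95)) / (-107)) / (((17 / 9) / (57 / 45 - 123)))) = 187577676/50825 = 3690.66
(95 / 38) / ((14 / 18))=45/14 = 3.21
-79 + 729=650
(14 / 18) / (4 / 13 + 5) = 91/621 = 0.15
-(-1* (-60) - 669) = 609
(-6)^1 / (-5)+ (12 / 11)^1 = 2.29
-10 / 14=-5/7 = -0.71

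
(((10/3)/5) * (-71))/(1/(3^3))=-1278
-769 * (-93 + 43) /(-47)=-38450/47 = -818.09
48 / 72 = 2/3 = 0.67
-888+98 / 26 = -11495/13 = -884.23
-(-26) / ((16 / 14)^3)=4459/256 = 17.42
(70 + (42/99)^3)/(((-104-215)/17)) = -42811678/11463903 = -3.73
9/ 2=4.50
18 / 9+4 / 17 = 38/17 = 2.24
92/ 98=0.94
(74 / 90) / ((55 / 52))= 1924/2475 = 0.78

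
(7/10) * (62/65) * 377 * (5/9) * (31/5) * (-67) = -13070561/225 = -58091.38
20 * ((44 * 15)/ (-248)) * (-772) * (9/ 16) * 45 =1040098.79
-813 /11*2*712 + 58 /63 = -72935218/693 = -105245.62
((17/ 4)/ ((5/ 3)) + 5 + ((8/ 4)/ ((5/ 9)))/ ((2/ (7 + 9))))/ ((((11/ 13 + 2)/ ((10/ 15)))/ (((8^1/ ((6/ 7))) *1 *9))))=132314/185 = 715.21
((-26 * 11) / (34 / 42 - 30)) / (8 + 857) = 6006/530245 = 0.01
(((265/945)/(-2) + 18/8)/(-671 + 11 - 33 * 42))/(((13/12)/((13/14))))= -145/164052 = 0.00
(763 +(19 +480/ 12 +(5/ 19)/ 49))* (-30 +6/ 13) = -293870208/12103 = -24280.77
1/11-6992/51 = -76861/561 = -137.01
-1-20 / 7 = -27/7 = -3.86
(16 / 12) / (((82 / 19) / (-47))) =-1786/123 = -14.52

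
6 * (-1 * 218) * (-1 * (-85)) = -111180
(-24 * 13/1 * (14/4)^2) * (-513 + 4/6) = 1958138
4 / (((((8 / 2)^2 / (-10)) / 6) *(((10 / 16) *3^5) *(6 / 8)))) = -0.13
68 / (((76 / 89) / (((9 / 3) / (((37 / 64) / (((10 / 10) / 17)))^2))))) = 1093632/442187 = 2.47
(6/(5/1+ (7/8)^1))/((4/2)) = 24/47 = 0.51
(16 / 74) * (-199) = -1592/37 = -43.03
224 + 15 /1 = 239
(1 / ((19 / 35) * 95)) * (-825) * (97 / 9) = -186725/1083 = -172.41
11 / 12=0.92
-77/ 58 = -1.33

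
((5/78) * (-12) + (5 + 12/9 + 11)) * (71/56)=22933/1092 = 21.00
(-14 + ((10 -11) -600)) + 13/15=-9212/15 = -614.13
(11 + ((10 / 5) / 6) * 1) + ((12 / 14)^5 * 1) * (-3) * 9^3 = -50446898/50421 = -1000.51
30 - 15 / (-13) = 405/13 = 31.15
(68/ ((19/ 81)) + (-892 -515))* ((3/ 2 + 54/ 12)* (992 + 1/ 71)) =-472086450/71 = -6649104.93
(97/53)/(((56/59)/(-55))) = -314765/2968 = -106.05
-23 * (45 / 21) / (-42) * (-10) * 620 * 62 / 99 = -22103000/4851 = -4556.38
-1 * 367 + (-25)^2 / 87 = -31304/87 = -359.82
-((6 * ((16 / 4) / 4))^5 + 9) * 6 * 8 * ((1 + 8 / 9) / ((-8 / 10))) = 882300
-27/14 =-1.93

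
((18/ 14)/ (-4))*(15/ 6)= -45/56 = -0.80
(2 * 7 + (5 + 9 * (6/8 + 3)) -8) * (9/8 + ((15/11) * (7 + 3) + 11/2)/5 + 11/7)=3596647/12320 = 291.94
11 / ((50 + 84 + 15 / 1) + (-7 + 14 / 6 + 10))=0.07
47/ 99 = 0.47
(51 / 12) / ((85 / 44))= 2.20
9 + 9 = 18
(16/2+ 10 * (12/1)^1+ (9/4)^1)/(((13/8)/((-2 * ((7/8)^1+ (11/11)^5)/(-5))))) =1563/26 = 60.12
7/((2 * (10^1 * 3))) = 7/60 = 0.12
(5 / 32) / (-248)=-5/7936 = 0.00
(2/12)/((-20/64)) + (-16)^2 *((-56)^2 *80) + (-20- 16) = 963378652/15 = 64225243.47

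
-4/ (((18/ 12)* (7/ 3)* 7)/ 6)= -48/49 = -0.98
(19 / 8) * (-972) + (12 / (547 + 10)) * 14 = -2571333/1114 = -2308.20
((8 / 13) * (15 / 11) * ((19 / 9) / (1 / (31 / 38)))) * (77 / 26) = 2170/507 = 4.28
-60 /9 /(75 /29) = -116/45 = -2.58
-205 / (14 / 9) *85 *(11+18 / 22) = -132384.74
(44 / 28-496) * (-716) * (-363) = -899541588/7 = -128505941.14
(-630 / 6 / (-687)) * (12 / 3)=140/229 = 0.61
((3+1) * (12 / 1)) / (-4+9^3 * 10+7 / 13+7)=39/5926 = 0.01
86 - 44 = 42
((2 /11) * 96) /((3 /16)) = 93.09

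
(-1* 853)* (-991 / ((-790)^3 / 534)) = -225701241/246519500 = -0.92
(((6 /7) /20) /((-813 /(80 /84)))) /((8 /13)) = -13/159348 = 0.00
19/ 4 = 4.75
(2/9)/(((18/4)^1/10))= 40/81 = 0.49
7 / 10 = 0.70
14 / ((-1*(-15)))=14/15 = 0.93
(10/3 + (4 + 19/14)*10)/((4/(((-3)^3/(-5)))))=2151/28 = 76.82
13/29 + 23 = 680/29 = 23.45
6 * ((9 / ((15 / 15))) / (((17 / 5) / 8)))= 2160/17 = 127.06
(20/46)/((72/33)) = 55/276 = 0.20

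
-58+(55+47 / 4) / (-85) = -19987/340 = -58.79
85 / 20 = 17/4 = 4.25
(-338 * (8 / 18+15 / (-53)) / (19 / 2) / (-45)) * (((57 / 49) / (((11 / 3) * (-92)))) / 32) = -169/12287520 = 0.00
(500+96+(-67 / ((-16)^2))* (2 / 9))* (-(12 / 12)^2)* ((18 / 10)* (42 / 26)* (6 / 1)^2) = -25950645/416 = -62381.36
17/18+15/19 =593/342 = 1.73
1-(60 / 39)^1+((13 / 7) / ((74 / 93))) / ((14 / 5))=27821/94276 = 0.30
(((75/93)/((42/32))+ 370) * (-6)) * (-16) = 35578.99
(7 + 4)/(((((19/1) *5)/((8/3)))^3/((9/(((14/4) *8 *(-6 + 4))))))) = -704/18004875 = 0.00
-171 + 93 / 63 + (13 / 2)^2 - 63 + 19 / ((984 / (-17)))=-190.60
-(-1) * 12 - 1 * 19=-7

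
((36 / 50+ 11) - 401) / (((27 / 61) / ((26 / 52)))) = -98942/225 = -439.74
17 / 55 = 0.31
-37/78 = -0.47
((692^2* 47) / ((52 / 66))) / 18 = 61893172/39 = 1587004.41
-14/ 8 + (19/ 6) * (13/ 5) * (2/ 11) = -0.25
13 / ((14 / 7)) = 13/2 = 6.50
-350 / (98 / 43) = -1075/7 = -153.57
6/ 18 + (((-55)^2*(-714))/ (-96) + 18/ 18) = 1079989/48 = 22499.77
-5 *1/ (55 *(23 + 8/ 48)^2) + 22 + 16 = 8076142/212531 = 38.00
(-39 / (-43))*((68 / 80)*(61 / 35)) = 40443/30100 = 1.34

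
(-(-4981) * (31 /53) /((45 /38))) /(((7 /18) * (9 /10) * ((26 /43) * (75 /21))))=504615148/155025 = 3255.06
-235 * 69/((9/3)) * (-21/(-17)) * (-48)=5448240/17 = 320484.71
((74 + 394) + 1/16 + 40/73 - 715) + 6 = -280775/1168 = -240.39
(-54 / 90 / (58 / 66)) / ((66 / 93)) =-279/290 = -0.96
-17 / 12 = -1.42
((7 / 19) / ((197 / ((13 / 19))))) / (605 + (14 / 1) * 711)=91/750924403 = 0.00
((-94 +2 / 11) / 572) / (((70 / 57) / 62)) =-455886/55055 = -8.28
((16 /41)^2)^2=65536/2825761 = 0.02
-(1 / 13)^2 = -1/169 = -0.01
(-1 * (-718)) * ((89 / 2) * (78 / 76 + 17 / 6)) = 7029220/57 = 123319.65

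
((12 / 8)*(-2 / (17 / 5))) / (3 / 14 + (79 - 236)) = 0.01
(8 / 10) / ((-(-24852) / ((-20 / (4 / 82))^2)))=33620/6213 = 5.41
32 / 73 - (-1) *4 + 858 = 62958/73 = 862.44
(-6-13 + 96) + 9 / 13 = 1010/13 = 77.69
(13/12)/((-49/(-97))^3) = 11864749/1411788 = 8.40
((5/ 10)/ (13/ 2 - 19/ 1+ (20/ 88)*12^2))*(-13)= -143/445 = -0.32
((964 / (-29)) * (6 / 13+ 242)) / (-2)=1519264/377 = 4029.88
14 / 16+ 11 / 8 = 9/4 = 2.25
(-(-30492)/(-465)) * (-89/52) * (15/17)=99.03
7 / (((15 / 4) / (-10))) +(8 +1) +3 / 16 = -455/48 = -9.48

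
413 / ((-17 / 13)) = -5369/17 = -315.82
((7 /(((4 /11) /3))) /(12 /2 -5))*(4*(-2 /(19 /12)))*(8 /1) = -44352/19 = -2334.32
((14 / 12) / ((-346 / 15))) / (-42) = 5/4152 = 0.00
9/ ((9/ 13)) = 13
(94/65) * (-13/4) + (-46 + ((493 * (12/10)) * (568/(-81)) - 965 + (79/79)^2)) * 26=-7242793/54 = -134125.80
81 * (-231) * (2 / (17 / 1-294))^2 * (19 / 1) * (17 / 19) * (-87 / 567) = 195228/76729 = 2.54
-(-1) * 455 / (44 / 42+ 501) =735/811 = 0.91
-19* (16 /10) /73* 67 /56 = -1273/2555 = -0.50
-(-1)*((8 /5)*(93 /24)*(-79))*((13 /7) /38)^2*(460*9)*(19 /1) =-85673367/931 = -92022.95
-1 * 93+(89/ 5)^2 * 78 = 615513/25 = 24620.52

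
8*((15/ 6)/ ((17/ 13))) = 260/17 = 15.29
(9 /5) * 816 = 7344/5 = 1468.80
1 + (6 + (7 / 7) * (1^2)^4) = 8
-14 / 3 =-4.67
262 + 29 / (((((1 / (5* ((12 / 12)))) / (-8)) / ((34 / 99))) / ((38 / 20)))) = -48998/99 = -494.93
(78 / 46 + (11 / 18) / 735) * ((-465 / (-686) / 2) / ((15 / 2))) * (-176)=-704128172/52185735 = -13.49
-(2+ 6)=-8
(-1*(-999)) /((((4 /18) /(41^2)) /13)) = 196480323/2 = 98240161.50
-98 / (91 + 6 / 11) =-1078/1007 = -1.07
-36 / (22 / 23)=-37.64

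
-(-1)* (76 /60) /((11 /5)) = 19/33 = 0.58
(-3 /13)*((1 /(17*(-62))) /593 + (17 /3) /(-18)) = 2656357/36563787 = 0.07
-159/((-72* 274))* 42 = 371/1096 = 0.34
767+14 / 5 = 3849/5 = 769.80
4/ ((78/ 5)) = 10/39 = 0.26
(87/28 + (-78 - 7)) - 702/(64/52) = -36527/56 = -652.27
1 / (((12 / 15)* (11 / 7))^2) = 1225/1936 = 0.63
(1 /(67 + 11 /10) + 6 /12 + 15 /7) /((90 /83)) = 2102971/858060 = 2.45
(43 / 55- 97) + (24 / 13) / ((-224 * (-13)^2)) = -325542837/3383380 = -96.22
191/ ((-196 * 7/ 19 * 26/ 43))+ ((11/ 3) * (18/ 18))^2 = 2911889/321048 = 9.07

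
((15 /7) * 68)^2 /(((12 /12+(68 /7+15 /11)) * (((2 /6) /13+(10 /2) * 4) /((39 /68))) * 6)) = 129285/15407 = 8.39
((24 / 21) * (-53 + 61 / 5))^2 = 2663424/1225 = 2174.22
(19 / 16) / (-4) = -19/64 = -0.30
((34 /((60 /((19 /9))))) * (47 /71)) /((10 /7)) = 106267/191700 = 0.55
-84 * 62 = -5208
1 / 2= 0.50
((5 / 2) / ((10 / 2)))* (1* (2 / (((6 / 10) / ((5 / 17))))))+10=535/51 = 10.49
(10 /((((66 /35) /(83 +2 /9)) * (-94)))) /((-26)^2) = -131075/18872568 = -0.01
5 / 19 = 0.26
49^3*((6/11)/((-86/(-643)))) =226944921/473 = 479798.99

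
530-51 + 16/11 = 5285/11 = 480.45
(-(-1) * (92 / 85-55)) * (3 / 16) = -13749/1360 = -10.11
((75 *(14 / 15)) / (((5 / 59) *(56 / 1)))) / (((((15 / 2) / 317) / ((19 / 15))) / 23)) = 8173211/450 = 18162.69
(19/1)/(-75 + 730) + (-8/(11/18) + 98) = 611979/7205 = 84.94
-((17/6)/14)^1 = -0.20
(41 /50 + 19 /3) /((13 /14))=7511/975 = 7.70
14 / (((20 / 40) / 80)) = 2240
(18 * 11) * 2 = 396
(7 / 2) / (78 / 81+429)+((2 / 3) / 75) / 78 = 129361/15672150 = 0.01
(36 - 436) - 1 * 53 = -453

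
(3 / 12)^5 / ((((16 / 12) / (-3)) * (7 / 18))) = -81/14336 = -0.01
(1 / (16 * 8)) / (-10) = -1/1280 = 0.00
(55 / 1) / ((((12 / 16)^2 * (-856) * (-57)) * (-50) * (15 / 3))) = -11/1372275 = 0.00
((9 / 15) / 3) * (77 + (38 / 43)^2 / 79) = 11248911/730355 = 15.40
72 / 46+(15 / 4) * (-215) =-74031/92 = -804.68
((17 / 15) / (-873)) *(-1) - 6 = -78553/13095 = -6.00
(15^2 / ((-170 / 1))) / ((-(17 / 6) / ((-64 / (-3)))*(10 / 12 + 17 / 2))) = 2160/2023 = 1.07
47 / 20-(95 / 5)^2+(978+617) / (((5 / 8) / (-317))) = -16186853/20 = -809342.65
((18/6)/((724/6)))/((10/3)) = 27/3620 = 0.01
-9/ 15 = -3/5 = -0.60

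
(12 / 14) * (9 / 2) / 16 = 27/112 = 0.24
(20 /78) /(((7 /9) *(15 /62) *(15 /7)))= 124/195 = 0.64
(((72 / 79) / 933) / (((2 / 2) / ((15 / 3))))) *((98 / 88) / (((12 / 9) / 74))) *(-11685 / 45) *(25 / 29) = -67.58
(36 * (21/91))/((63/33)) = 396/91 = 4.35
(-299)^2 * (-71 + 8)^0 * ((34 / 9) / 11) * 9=3039634/11 = 276330.36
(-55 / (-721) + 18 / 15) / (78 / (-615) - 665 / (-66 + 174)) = -20373228/100314893 = -0.20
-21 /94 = -0.22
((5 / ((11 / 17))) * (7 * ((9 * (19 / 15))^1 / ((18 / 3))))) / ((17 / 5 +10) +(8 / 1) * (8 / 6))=1785/418 = 4.27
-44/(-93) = 44/93 = 0.47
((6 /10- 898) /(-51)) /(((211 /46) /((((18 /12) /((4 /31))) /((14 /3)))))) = 1371099/143480 = 9.56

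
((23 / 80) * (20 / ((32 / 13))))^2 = 89401/16384 = 5.46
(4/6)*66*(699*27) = 830412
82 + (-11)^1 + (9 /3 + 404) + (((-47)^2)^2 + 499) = 4880658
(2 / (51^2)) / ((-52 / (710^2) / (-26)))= 504100/2601 = 193.81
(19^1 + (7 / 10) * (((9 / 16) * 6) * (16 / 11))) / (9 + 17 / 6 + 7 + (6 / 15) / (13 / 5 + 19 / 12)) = 1858404/1567885 = 1.19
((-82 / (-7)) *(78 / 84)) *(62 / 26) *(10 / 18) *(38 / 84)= 120745/18522 = 6.52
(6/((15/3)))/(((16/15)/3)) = 3.38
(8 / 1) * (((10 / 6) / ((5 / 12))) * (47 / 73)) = 1504/73 = 20.60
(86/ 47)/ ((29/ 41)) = 2.59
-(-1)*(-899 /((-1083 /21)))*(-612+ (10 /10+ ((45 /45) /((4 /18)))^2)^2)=-16154131/5776 = -2796.77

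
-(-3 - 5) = 8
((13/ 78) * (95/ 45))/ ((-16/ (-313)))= 6.88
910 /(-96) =-455/48 = -9.48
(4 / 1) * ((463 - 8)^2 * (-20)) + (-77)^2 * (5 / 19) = -16560439.74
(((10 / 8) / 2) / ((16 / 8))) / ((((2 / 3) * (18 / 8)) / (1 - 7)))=-1.25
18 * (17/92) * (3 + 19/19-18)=-1071/23 = -46.57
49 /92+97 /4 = 570/23 = 24.78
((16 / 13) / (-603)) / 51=-16/399789 = 0.00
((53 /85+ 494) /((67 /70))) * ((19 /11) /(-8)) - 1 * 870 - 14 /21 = -147678149/150348 = -982.24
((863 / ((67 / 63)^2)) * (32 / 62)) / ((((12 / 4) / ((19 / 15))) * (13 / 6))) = 694183392/9045335 = 76.74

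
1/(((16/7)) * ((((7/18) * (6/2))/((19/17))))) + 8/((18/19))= 10849/1224 = 8.86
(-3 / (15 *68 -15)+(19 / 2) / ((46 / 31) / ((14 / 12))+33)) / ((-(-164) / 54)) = 183537/2032780 = 0.09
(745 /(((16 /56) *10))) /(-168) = -149/96 = -1.55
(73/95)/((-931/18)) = -0.01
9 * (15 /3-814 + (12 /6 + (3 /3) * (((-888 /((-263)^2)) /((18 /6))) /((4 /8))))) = -502379775/69169 = -7263.08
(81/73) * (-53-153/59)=-265680/4307 = -61.69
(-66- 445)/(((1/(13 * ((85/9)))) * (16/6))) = -564655/24 = -23527.29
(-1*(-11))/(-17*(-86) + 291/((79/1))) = 869/115789 = 0.01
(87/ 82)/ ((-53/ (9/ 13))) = -783/56498 = -0.01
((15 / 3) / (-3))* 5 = -25/3 = -8.33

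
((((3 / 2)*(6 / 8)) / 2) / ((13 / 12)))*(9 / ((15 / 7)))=567/260 = 2.18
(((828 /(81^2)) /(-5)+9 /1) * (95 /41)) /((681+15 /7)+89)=0.03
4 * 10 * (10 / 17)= 400/17 = 23.53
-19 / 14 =-1.36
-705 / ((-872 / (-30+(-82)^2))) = 2359635/436 = 5412.01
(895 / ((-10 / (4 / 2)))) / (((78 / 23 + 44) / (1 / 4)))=-4117/4360 = -0.94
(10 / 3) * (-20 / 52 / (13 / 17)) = -850/507 = -1.68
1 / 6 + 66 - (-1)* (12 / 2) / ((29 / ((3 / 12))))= 5761/87 = 66.22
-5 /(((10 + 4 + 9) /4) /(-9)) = 180/23 = 7.83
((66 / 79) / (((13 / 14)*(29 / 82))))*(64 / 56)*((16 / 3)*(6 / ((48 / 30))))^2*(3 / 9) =11545600/29783 = 387.66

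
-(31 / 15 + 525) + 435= -1381/15 = -92.07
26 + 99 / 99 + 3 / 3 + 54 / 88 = 1259/44 = 28.61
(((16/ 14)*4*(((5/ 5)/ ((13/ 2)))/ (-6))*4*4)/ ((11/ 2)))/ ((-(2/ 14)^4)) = 351232/429 = 818.72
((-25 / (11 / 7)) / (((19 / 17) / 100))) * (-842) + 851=250672859/209 = 1199391.67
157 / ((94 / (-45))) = -7065/94 = -75.16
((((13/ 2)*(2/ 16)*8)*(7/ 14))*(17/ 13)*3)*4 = 51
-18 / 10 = -9/5 = -1.80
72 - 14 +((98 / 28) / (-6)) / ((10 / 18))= 1139/20 = 56.95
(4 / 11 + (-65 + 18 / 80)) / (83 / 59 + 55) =-1672119/1464320 = -1.14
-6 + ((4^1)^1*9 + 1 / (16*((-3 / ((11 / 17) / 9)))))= 30.00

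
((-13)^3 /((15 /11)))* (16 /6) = -193336/45 = -4296.36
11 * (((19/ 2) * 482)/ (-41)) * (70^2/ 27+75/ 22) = -502888675/2214 = -227140.32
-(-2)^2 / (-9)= 4/9 = 0.44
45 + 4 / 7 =319/7 = 45.57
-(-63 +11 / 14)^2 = -3870.62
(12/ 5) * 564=6768/5 = 1353.60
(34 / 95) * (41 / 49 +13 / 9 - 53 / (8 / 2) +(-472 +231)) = -7556041/83790 = -90.18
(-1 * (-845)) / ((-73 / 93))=-78585/73 = -1076.51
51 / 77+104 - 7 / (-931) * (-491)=147720/1463 = 100.97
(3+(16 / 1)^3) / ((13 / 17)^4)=342352579/28561 = 11986.72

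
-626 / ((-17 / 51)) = 1878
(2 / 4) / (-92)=-1/184 = -0.01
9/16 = 0.56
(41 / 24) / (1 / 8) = 41/3 = 13.67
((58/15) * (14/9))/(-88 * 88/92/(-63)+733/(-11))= -1438052/15612315 = -0.09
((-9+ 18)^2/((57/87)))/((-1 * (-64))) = 2349/1216 = 1.93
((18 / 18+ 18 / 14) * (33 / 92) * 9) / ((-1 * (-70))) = 594/5635 = 0.11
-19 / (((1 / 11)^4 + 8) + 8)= -278179/234257 = -1.19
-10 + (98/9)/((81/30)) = -1450/243 = -5.97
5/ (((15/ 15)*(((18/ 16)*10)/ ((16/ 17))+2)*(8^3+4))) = 80/115197 = 0.00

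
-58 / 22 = -29/11 = -2.64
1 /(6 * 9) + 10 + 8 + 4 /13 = 12865/702 = 18.33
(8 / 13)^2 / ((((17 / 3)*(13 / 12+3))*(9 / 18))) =4608/140777 = 0.03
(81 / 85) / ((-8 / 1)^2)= 81/5440 = 0.01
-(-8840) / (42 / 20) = 88400/21 = 4209.52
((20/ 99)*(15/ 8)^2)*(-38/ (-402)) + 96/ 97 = 3626471/3431472 = 1.06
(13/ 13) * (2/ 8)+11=45/4 = 11.25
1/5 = 0.20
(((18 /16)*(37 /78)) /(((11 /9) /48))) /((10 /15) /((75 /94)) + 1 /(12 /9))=2697300/204061 = 13.22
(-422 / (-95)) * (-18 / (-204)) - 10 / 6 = -6176/4845 = -1.27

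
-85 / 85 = -1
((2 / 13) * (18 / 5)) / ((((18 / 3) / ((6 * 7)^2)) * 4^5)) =1323/8320 = 0.16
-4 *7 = -28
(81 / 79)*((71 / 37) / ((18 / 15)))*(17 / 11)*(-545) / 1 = -88805025/64306 = -1380.98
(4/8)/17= 1/34 = 0.03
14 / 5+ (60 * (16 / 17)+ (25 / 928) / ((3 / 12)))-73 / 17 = 1086261/19720 = 55.08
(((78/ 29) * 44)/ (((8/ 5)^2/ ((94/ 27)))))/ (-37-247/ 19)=-6721/2088 = -3.22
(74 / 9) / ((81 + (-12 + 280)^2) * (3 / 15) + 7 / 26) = 1924/3365217 = 0.00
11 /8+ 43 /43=19/8 = 2.38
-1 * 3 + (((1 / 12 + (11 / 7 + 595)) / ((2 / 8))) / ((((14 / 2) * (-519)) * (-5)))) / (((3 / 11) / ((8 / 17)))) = -53953673/19454715 = -2.77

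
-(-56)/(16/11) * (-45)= -3465/2 = -1732.50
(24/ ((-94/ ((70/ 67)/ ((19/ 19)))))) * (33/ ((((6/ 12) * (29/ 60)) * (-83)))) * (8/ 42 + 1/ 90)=670560/7579643 = 0.09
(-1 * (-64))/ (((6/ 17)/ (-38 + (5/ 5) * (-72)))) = -59840/3 = -19946.67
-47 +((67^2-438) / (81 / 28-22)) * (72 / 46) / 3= -157.62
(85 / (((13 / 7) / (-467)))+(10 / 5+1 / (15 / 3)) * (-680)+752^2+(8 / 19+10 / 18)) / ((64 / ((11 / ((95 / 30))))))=829315465/28158 = 29452.21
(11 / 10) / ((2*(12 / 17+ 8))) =187/2960 = 0.06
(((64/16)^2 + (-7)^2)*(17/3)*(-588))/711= -216580/711 = -304.61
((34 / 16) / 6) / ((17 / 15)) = 5/16 = 0.31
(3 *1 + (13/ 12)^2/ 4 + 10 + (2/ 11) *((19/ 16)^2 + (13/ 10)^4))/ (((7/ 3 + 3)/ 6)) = 111427159/7040000 = 15.83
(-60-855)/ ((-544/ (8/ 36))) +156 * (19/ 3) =806513/816 = 988.37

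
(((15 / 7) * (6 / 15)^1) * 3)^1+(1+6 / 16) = 221/56 = 3.95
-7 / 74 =-0.09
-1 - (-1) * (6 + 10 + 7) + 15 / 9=71/3 = 23.67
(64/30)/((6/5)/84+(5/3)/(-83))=-37184/101 = -368.16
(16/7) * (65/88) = 130/77 = 1.69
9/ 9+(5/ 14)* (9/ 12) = 71/56 = 1.27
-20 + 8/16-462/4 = -135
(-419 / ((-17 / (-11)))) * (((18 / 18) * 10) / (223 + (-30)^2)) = -46090/19091 = -2.41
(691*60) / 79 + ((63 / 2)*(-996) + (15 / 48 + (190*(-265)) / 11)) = -492565191/13904 = -35426.15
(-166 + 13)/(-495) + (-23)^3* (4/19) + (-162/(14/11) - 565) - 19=-23937974/7315 = -3272.45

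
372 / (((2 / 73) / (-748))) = -10156344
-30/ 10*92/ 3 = -92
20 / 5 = 4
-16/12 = -4/3 = -1.33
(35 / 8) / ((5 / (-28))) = -49/2 = -24.50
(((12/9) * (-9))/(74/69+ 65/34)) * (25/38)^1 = -2.65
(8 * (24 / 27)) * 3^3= 192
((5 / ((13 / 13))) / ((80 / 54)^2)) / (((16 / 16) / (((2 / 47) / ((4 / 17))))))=12393/30080 = 0.41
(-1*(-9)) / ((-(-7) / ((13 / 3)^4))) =28561/63 = 453.35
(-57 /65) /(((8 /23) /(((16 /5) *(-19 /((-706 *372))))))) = -8303/14225900 = 0.00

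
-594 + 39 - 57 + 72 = -540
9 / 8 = 1.12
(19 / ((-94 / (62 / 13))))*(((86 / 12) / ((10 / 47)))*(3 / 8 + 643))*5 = -130358069/1248 = -104453.58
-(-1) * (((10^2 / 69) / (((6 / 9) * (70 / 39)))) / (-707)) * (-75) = 14625/113827 = 0.13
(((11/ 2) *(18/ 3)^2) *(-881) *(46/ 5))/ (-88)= 182367/10 = 18236.70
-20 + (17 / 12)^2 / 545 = -20.00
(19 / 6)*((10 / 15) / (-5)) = -19/45 = -0.42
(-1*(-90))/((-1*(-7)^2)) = -90/49 = -1.84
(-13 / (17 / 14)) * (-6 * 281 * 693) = 212648436/17 = 12508731.53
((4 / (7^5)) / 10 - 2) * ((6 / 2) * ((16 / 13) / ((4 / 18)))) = -36302688/1092455 = -33.23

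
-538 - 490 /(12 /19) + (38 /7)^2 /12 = -128515/98 = -1311.38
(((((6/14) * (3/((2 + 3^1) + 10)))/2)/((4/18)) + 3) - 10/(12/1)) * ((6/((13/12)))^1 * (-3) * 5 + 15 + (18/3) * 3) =-30721/260 = -118.16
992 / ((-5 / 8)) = -7936/5 = -1587.20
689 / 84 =8.20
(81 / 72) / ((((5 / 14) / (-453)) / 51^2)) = -74229939/20 = -3711496.95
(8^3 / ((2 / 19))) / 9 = 4864/9 = 540.44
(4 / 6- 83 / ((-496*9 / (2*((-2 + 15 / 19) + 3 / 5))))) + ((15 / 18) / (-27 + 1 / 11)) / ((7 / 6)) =33907639/54918360 = 0.62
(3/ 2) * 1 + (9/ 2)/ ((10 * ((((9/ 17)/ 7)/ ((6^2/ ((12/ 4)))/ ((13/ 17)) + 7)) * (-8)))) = -6397/416 = -15.38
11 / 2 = 5.50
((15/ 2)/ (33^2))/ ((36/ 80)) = 50/3267 = 0.02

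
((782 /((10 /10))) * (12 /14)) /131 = 4692/917 = 5.12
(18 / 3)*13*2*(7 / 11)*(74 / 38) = 40404/209 = 193.32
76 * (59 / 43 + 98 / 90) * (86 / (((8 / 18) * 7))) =180956/35 = 5170.17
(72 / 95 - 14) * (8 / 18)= -5032/855 = -5.89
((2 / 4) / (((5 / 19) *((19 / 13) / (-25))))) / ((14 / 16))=-260/7 = -37.14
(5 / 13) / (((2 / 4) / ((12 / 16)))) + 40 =1055/26 = 40.58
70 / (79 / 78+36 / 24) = 195/7 = 27.86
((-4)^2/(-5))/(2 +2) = -4/5 = -0.80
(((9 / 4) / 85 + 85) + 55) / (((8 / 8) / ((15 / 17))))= 142827/1156 = 123.55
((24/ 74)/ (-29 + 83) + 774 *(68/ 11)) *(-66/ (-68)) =8763239/1887 = 4644.01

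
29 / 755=0.04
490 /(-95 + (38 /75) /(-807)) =-29657250/5749913 = -5.16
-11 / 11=-1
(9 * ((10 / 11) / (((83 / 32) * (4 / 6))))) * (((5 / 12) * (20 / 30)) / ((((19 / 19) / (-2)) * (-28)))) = 600/6391 = 0.09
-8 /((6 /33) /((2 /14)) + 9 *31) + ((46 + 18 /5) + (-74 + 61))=563749/15415 = 36.57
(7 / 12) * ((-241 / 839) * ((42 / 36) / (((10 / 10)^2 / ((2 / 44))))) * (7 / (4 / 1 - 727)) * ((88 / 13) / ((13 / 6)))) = 343/1276119 = 0.00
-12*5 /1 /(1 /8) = -480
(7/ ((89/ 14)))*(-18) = -1764/89 = -19.82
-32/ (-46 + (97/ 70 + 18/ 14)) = 2240/3033 = 0.74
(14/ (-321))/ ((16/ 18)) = -21/428 = -0.05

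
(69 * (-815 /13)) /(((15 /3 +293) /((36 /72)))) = -56235/7748 = -7.26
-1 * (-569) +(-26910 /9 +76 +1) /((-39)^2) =287512/507 = 567.08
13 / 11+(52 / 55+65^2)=232492/55 = 4227.13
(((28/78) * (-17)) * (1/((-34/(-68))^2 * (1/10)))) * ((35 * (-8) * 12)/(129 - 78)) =627200/39 = 16082.05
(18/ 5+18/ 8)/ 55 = 117/1100 = 0.11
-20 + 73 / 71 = -18.97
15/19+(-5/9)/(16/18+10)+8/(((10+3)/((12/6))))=47667/24206 = 1.97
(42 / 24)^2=49/16 = 3.06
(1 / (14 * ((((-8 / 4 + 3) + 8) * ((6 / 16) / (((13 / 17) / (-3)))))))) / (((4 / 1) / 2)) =-26/9639 = 0.00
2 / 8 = 1/4 = 0.25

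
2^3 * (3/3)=8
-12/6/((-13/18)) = 36/13 = 2.77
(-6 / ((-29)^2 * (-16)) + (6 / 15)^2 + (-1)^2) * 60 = 585561/8410 = 69.63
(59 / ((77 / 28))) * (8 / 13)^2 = 8.12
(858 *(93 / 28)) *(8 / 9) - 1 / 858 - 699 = 11015855/6006 = 1834.14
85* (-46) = -3910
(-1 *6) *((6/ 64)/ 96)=-3/512 = -0.01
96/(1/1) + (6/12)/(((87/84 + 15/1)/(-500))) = 36104/449 = 80.41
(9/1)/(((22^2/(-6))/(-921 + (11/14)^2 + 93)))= 4378509/47432 = 92.31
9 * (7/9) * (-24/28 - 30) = -216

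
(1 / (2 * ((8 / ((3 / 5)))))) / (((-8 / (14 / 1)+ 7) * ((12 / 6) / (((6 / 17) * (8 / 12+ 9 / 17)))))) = 427/346800 = 0.00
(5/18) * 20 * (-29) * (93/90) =-4495/27 = -166.48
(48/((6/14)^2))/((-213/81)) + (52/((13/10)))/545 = -768536/7739 = -99.31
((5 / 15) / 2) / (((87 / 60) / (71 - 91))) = -200/87 = -2.30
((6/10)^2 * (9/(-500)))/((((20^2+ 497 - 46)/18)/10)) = -729/531875 = 0.00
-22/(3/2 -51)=4/9 = 0.44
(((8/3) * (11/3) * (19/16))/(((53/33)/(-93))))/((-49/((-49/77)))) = -6479/742 = -8.73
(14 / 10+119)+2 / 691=415992/3455 = 120.40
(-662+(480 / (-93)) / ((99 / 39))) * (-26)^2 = -459210856/1023 = -448886.47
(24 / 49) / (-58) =-12/1421 = -0.01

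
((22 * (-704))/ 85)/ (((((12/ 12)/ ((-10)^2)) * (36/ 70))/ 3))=-5420800/51 = -106290.20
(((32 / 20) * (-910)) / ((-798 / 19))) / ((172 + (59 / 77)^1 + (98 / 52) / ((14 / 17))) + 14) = 416416/2270925 = 0.18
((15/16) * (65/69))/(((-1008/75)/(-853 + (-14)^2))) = 1779375/41216 = 43.17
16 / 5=3.20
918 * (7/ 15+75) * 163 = 56461896/5 = 11292379.20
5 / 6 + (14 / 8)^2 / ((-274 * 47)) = 514973/618144 = 0.83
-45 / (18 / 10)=-25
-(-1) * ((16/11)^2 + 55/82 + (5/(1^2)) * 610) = 30289747/9922 = 3052.79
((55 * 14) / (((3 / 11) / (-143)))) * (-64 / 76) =19379360/57 = 339988.77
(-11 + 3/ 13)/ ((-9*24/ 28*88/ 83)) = 20335/15444 = 1.32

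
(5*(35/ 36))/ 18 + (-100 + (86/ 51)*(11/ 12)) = -1081597/11016 = -98.18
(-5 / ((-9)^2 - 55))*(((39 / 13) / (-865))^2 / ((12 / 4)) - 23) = 4.42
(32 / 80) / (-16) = -1/40 = -0.02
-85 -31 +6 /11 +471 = 3911/11 = 355.55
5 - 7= -2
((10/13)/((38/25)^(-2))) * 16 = 46208/1625 = 28.44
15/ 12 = 5/4 = 1.25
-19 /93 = -0.20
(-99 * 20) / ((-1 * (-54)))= -110/3 = -36.67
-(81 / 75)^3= -1.26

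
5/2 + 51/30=21/5 = 4.20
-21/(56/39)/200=-117/1600 = -0.07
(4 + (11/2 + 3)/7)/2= 73/28 = 2.61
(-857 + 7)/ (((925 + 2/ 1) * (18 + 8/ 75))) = -10625/209811 = -0.05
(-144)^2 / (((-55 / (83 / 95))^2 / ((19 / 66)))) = 23808384/15805625 = 1.51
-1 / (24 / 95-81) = 95/7671 = 0.01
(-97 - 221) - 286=-604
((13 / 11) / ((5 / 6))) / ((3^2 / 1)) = 26/165 = 0.16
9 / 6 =3/2 = 1.50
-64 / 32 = -2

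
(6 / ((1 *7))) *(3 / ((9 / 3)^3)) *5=10/21 = 0.48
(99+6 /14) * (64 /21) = 14848/49 = 303.02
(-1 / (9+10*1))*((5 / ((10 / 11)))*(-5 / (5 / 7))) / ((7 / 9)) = 99/38 = 2.61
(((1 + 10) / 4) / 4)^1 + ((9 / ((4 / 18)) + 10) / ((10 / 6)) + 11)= 3359/80 = 41.99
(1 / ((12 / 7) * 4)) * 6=7/8 = 0.88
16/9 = 1.78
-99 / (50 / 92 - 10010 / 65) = 1518/2353 = 0.65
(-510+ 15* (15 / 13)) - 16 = -6613/13 = -508.69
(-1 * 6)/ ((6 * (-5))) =1/5 = 0.20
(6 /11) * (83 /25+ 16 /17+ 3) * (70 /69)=86408/21505 = 4.02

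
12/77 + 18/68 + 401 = 1050919/2618 = 401.42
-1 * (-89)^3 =704969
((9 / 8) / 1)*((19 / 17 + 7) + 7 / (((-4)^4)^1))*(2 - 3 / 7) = 3509253/243712 = 14.40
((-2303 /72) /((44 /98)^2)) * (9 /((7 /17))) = -13428793/3872 = -3468.18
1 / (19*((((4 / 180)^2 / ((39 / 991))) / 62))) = 4896450/18829 = 260.05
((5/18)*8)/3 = 20/27 = 0.74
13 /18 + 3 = 67/18 = 3.72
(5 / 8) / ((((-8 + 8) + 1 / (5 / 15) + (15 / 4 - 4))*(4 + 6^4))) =1/5720 = 0.00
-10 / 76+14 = 527/38 = 13.87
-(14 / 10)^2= -49/25 = -1.96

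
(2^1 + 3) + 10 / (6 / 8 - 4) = 25/13 = 1.92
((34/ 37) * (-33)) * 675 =-757350/37 = -20468.92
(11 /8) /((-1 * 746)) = -11/5968 = 0.00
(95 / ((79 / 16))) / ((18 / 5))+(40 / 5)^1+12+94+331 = 450.34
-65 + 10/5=-63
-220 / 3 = -73.33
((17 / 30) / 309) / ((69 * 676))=17/432389880 = 0.00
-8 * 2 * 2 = -32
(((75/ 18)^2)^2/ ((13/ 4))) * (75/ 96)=9765625/134784 = 72.45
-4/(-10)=2/5 = 0.40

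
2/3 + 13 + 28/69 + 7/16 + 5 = 21539/1104 = 19.51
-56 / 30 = -28/15 = -1.87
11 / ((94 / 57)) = 627/94 = 6.67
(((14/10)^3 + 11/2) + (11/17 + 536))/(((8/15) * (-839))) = -6947361/5705200 = -1.22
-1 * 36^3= -46656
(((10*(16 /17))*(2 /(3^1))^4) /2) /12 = 320/4131 = 0.08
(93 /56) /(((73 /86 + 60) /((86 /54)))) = 57319/1318716 = 0.04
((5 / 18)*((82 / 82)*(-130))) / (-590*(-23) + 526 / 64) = -10400/3910527 = 0.00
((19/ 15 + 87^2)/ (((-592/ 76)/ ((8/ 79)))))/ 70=-308218/219225 = -1.41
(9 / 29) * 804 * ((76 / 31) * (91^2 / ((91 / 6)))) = 300265056/899 = 333998.95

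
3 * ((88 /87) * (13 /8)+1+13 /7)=2741/203 = 13.50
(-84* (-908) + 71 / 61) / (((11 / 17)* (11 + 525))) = 79095271/359656 = 219.92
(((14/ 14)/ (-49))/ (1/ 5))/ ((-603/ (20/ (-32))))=-25/236376 = 0.00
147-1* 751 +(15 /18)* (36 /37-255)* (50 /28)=-1017369/1036 = -982.02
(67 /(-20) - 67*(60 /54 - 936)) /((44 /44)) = 11274157/180 = 62634.21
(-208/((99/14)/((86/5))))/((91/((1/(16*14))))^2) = -43/35315280 = 0.00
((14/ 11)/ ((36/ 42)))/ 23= 49/759 = 0.06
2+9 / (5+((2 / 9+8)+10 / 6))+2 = 617/134 = 4.60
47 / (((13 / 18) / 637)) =41454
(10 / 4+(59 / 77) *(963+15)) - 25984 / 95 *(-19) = 5948.68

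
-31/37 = -0.84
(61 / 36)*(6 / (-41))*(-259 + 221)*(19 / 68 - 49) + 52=-407.08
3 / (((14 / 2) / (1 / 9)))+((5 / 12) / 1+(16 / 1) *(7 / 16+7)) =3345/28 = 119.46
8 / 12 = 0.67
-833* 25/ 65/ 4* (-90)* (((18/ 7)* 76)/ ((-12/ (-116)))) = 177036300/13 = 13618176.92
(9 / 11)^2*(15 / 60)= 81/484 = 0.17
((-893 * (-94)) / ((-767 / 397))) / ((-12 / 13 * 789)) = 16662487/279306 = 59.66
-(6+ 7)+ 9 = -4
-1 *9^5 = -59049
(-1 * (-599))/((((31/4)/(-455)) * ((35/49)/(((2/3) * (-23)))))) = 70207592/93 = 754920.34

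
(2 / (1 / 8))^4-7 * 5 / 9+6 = 589843/9 = 65538.11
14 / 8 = 7/4 = 1.75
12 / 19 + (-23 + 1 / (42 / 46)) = -8488/399 = -21.27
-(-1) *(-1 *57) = -57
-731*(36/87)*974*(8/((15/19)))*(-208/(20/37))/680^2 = 765519196/308125 = 2484.44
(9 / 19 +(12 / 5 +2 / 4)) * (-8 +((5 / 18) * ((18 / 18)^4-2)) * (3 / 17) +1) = -23.78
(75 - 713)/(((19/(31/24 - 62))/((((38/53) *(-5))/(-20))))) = 464783/1272 = 365.40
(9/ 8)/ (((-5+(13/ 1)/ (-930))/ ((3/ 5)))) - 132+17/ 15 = -36651541/279780 = -131.00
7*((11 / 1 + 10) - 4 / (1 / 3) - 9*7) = -378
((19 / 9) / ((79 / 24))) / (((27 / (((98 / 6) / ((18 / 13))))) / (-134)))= -6487208/172773 = -37.55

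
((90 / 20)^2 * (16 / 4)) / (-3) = -27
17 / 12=1.42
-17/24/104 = -17/2496 = -0.01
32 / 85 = 0.38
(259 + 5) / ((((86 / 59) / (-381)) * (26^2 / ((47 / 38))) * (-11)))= 3169539/276146 = 11.48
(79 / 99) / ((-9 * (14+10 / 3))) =-79/15444 = -0.01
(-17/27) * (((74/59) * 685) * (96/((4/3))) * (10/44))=-17234600/1947 = -8851.87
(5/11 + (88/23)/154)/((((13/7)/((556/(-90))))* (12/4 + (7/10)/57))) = -2989612/5647213 = -0.53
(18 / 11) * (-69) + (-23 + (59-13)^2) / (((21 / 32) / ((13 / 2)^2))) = 4443002/33 = 134636.42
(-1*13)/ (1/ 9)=-117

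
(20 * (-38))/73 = -760/73 = -10.41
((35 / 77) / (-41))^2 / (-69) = -25/14034669 = 0.00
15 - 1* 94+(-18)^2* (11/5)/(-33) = -503/5 = -100.60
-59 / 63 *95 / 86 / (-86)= 5605/465948 = 0.01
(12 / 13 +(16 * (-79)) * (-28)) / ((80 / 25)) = 575135/52 = 11060.29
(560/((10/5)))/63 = 40/9 = 4.44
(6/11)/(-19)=-6/209 = -0.03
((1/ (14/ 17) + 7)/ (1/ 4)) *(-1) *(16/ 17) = -3680/119 = -30.92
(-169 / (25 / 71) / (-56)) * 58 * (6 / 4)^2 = 3131739/2800 = 1118.48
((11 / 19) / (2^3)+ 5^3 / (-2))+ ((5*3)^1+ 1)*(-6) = -24081/152 = -158.43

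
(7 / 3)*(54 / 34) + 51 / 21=730/119 = 6.13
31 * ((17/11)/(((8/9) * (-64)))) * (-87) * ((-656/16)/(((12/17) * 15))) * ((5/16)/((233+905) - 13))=-10652251/135168000 = -0.08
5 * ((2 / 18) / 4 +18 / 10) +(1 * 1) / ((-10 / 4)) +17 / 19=32947/3420 = 9.63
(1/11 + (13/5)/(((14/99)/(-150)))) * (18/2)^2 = -17200188/77 = -223379.06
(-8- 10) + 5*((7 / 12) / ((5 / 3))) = -65/4 = -16.25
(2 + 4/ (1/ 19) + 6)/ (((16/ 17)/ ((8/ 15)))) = 238/5 = 47.60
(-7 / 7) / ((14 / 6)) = -3/7 = -0.43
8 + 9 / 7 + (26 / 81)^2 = 431197/45927 = 9.39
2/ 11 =0.18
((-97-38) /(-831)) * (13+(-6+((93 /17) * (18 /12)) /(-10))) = 18909/18836 = 1.00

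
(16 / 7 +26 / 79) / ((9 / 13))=6266/1659 = 3.78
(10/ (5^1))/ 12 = 1/6 = 0.17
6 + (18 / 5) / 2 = 39/5 = 7.80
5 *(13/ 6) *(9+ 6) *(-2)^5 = -5200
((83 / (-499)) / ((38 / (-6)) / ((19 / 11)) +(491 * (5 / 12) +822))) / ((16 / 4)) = -249/6125225 = 0.00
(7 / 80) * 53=371/80 = 4.64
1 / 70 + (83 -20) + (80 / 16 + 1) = 4831/70 = 69.01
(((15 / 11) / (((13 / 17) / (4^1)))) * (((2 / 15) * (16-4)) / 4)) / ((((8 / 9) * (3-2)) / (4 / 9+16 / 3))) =204/11 = 18.55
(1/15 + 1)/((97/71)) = 1136/1455 = 0.78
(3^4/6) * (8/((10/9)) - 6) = 81/5 = 16.20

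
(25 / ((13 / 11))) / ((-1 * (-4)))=275/52 = 5.29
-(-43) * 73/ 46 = 3139/46 = 68.24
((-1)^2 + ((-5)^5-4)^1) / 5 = -3128/5 = -625.60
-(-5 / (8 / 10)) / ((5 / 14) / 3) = 105/2 = 52.50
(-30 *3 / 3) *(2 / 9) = -20/3 = -6.67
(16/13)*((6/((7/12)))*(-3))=-3456/91 = -37.98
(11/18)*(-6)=-11/3 = -3.67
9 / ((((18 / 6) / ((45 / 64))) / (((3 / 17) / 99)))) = 45/11968 = 0.00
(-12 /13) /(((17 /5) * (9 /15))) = -100/221 = -0.45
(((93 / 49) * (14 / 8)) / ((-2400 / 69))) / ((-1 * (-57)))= -713/425600 = 0.00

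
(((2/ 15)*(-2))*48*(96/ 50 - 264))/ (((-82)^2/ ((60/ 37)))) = 1257984/1554925 = 0.81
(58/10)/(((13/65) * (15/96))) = 928/5 = 185.60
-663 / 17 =-39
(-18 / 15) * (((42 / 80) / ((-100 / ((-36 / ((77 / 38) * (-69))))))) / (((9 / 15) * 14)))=171/885500 = 0.00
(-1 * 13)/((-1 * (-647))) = -13/647 = -0.02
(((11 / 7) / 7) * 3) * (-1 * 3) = -99/49 = -2.02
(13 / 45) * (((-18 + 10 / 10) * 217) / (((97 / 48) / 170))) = -26088608/291 = -89651.57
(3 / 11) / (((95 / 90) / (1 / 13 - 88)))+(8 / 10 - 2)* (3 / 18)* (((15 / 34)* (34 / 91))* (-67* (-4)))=-600090/19019 = -31.55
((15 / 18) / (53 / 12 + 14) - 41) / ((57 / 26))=-6034/323 = -18.68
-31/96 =-0.32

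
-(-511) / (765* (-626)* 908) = -511/434832120 = 0.00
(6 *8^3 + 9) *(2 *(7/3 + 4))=39026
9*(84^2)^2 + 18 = 448084242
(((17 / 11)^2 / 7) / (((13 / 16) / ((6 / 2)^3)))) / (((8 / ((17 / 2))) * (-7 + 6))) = -132651/11011 = -12.05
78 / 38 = 39/19 = 2.05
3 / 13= 0.23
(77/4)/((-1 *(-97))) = 77/388 = 0.20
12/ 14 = 6/7 = 0.86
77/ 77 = 1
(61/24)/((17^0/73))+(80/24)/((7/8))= 31811/168 = 189.35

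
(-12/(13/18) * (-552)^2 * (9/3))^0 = 1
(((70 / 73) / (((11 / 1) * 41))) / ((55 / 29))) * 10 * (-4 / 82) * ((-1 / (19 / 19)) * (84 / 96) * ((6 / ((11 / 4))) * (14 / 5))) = 477456/163331003 = 0.00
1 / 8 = 0.12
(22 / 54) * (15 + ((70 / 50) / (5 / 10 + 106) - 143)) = -1499366/28755 = -52.14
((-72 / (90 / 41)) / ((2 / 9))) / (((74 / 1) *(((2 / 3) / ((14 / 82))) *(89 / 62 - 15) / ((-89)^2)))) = 46409139/155585 = 298.29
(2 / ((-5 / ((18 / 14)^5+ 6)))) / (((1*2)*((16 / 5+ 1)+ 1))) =-159891/436982 = -0.37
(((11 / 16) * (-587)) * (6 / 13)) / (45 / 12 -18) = 6457/494 = 13.07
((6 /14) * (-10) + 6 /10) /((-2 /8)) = 516/35 = 14.74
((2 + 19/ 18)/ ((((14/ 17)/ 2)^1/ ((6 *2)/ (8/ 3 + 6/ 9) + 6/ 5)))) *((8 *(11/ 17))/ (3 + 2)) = 36.88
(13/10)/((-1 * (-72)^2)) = -13/51840 = 0.00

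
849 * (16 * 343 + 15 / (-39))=60566811/13 = 4658985.46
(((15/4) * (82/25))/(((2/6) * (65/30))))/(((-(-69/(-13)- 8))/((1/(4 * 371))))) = 1107/259700 = 0.00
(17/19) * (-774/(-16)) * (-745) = -32245.76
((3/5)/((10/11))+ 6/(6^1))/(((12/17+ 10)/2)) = 1411/4550 = 0.31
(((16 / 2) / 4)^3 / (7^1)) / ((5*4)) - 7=-243/35 = -6.94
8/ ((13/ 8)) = 64/13 = 4.92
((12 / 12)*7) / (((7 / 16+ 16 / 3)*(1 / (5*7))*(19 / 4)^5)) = 0.02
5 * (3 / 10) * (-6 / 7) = -9/7 = -1.29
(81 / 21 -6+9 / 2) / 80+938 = 1050593/1120 = 938.03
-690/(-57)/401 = 230/7619 = 0.03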